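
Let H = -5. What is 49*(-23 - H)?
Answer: -882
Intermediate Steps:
49*(-23 - H) = 49*(-23 - 1*(-5)) = 49*(-23 + 5) = 49*(-18) = -882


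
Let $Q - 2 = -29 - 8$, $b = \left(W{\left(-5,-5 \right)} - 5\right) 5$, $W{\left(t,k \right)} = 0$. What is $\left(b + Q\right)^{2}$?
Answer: $3600$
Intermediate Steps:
$b = -25$ ($b = \left(0 - 5\right) 5 = \left(-5\right) 5 = -25$)
$Q = -35$ ($Q = 2 - 37 = -35$)
$\left(b + Q\right)^{2} = \left(-25 - 35\right)^{2} = \left(-60\right)^{2} = 3600$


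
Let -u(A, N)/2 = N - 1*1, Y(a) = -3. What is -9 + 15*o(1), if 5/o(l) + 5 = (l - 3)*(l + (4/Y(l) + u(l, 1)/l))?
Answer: -342/13 ≈ -26.308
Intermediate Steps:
u(A, N) = 2 - 2*N (u(A, N) = -2*(N - 1*1) = -2*(N - 1) = -2*(-1 + N) = 2 - 2*N)
o(l) = 5/(-5 + (-3 + l)*(-4/3 + l)) (o(l) = 5/(-5 + (l - 3)*(l + (4/(-3) + (2 - 2*1)/l))) = 5/(-5 + (-3 + l)*(l + (4*(-1/3) + (2 - 2)/l))) = 5/(-5 + (-3 + l)*(l + (-4/3 + 0/l))) = 5/(-5 + (-3 + l)*(l + (-4/3 + 0))) = 5/(-5 + (-3 + l)*(l - 4/3)) = 5/(-5 + (-3 + l)*(-4/3 + l)))
-9 + 15*o(1) = -9 + 15*(15/(-3 - 13*1 + 3*1**2)) = -9 + 15*(15/(-3 - 13 + 3*1)) = -9 + 15*(15/(-3 - 13 + 3)) = -9 + 15*(15/(-13)) = -9 + 15*(15*(-1/13)) = -9 + 15*(-15/13) = -9 - 225/13 = -342/13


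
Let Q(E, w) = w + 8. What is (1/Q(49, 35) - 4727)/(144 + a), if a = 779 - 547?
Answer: -50815/4042 ≈ -12.572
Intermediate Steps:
Q(E, w) = 8 + w
a = 232
(1/Q(49, 35) - 4727)/(144 + a) = (1/(8 + 35) - 4727)/(144 + 232) = (1/43 - 4727)/376 = (1/43 - 4727)*(1/376) = -203260/43*1/376 = -50815/4042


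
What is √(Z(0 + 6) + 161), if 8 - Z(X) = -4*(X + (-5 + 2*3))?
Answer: √197 ≈ 14.036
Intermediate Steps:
Z(X) = 12 + 4*X (Z(X) = 8 - (-4)*(X + (-5 + 2*3)) = 8 - (-4)*(X + (-5 + 6)) = 8 - (-4)*(X + 1) = 8 - (-4)*(1 + X) = 8 - (-4 - 4*X) = 8 + (4 + 4*X) = 12 + 4*X)
√(Z(0 + 6) + 161) = √((12 + 4*(0 + 6)) + 161) = √((12 + 4*6) + 161) = √((12 + 24) + 161) = √(36 + 161) = √197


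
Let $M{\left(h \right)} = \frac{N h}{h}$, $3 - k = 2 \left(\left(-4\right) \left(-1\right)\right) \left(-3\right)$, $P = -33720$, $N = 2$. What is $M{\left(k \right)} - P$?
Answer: $33722$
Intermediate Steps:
$k = 27$ ($k = 3 - 2 \left(\left(-4\right) \left(-1\right)\right) \left(-3\right) = 3 - 2 \cdot 4 \left(-3\right) = 3 - 8 \left(-3\right) = 3 - -24 = 3 + 24 = 27$)
$M{\left(h \right)} = 2$ ($M{\left(h \right)} = \frac{2 h}{h} = 2$)
$M{\left(k \right)} - P = 2 - -33720 = 2 + 33720 = 33722$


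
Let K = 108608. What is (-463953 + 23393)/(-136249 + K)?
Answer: 440560/27641 ≈ 15.939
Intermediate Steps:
(-463953 + 23393)/(-136249 + K) = (-463953 + 23393)/(-136249 + 108608) = -440560/(-27641) = -440560*(-1/27641) = 440560/27641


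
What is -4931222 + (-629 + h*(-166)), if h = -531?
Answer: -4843705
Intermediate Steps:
-4931222 + (-629 + h*(-166)) = -4931222 + (-629 - 531*(-166)) = -4931222 + (-629 + 88146) = -4931222 + 87517 = -4843705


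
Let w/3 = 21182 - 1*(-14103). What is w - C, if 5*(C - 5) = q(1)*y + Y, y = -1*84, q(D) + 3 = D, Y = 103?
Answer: 528979/5 ≈ 1.0580e+5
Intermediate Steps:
q(D) = -3 + D
y = -84
w = 105855 (w = 3*(21182 - 1*(-14103)) = 3*(21182 + 14103) = 3*35285 = 105855)
C = 296/5 (C = 5 + ((-3 + 1)*(-84) + 103)/5 = 5 + (-2*(-84) + 103)/5 = 5 + (168 + 103)/5 = 5 + (1/5)*271 = 5 + 271/5 = 296/5 ≈ 59.200)
w - C = 105855 - 1*296/5 = 105855 - 296/5 = 528979/5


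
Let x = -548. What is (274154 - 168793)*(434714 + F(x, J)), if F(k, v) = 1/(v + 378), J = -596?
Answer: 9984814477011/218 ≈ 4.5802e+10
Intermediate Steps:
F(k, v) = 1/(378 + v)
(274154 - 168793)*(434714 + F(x, J)) = (274154 - 168793)*(434714 + 1/(378 - 596)) = 105361*(434714 + 1/(-218)) = 105361*(434714 - 1/218) = 105361*(94767651/218) = 9984814477011/218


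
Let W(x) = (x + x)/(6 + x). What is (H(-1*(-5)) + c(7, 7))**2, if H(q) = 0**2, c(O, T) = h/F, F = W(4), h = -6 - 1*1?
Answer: 1225/16 ≈ 76.563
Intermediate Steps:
W(x) = 2*x/(6 + x) (W(x) = (2*x)/(6 + x) = 2*x/(6 + x))
h = -7 (h = -6 - 1 = -7)
F = 4/5 (F = 2*4/(6 + 4) = 2*4/10 = 2*4*(1/10) = 4/5 ≈ 0.80000)
c(O, T) = -35/4 (c(O, T) = -7/4/5 = -7*5/4 = -35/4)
H(q) = 0
(H(-1*(-5)) + c(7, 7))**2 = (0 - 35/4)**2 = (-35/4)**2 = 1225/16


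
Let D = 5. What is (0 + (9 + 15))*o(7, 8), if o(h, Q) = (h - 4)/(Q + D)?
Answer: 72/13 ≈ 5.5385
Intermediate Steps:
o(h, Q) = (-4 + h)/(5 + Q) (o(h, Q) = (h - 4)/(Q + 5) = (-4 + h)/(5 + Q))
(0 + (9 + 15))*o(7, 8) = (0 + (9 + 15))*((-4 + 7)/(5 + 8)) = (0 + 24)*(3/13) = 24*((1/13)*3) = 24*(3/13) = 72/13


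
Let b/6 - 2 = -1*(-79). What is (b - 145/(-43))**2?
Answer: 442807849/1849 ≈ 2.3949e+5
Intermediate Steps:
b = 486 (b = 12 + 6*(-1*(-79)) = 12 + 6*79 = 12 + 474 = 486)
(b - 145/(-43))**2 = (486 - 145/(-43))**2 = (486 - 145*(-1/43))**2 = (486 + 145/43)**2 = (21043/43)**2 = 442807849/1849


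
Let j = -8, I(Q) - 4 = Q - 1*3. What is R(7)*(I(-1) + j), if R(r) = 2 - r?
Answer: 40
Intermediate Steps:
I(Q) = 1 + Q (I(Q) = 4 + (Q - 1*3) = 4 + (Q - 3) = 4 + (-3 + Q) = 1 + Q)
R(7)*(I(-1) + j) = (2 - 1*7)*((1 - 1) - 8) = (2 - 7)*(0 - 8) = -5*(-8) = 40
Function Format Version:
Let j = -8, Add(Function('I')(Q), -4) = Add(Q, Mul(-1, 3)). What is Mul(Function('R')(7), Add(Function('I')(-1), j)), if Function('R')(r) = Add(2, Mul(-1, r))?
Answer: 40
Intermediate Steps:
Function('I')(Q) = Add(1, Q) (Function('I')(Q) = Add(4, Add(Q, Mul(-1, 3))) = Add(4, Add(Q, -3)) = Add(4, Add(-3, Q)) = Add(1, Q))
Mul(Function('R')(7), Add(Function('I')(-1), j)) = Mul(Add(2, Mul(-1, 7)), Add(Add(1, -1), -8)) = Mul(Add(2, -7), Add(0, -8)) = Mul(-5, -8) = 40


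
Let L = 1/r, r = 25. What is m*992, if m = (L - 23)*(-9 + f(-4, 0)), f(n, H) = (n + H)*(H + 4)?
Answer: 569408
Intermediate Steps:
f(n, H) = (4 + H)*(H + n) (f(n, H) = (H + n)*(4 + H) = (4 + H)*(H + n))
L = 1/25 ≈ 0.040000
m = 574 (m = (1/25 - 23)*(-9 + (0² + 4*0 + 4*(-4) + 0*(-4))) = -574*(-9 + (0 + 0 - 16 + 0))/25 = -574*(-9 - 16)/25 = -574/25*(-25) = 574)
m*992 = 574*992 = 569408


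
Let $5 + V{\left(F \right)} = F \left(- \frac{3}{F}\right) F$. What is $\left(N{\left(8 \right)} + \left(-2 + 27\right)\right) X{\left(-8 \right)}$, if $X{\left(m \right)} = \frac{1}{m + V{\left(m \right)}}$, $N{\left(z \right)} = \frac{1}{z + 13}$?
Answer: $\frac{526}{231} \approx 2.2771$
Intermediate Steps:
$N{\left(z \right)} = \frac{1}{13 + z}$
$V{\left(F \right)} = -5 - 3 F$ ($V{\left(F \right)} = -5 + F \left(- \frac{3}{F}\right) F = -5 - 3 F$)
$X{\left(m \right)} = \frac{1}{-5 - 2 m}$ ($X{\left(m \right)} = \frac{1}{m - \left(5 + 3 m\right)} = \frac{1}{-5 - 2 m}$)
$\left(N{\left(8 \right)} + \left(-2 + 27\right)\right) X{\left(-8 \right)} = \left(\frac{1}{13 + 8} + \left(-2 + 27\right)\right) \left(- \frac{1}{5 + 2 \left(-8\right)}\right) = \left(\frac{1}{21} + 25\right) \left(- \frac{1}{5 - 16}\right) = \left(\frac{1}{21} + 25\right) \left(- \frac{1}{-11}\right) = \frac{526 \left(\left(-1\right) \left(- \frac{1}{11}\right)\right)}{21} = \frac{526}{21} \cdot \frac{1}{11} = \frac{526}{231}$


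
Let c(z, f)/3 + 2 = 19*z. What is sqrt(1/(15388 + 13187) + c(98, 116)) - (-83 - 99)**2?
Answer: -33124 + sqrt(20249959627)/1905 ≈ -33049.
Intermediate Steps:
c(z, f) = -6 + 57*z (c(z, f) = -6 + 3*(19*z) = -6 + 57*z)
sqrt(1/(15388 + 13187) + c(98, 116)) - (-83 - 99)**2 = sqrt(1/(15388 + 13187) + (-6 + 57*98)) - (-83 - 99)**2 = sqrt(1/28575 + (-6 + 5586)) - 1*(-182)**2 = sqrt(1/28575 + 5580) - 1*33124 = sqrt(159448501/28575) - 33124 = sqrt(20249959627)/1905 - 33124 = -33124 + sqrt(20249959627)/1905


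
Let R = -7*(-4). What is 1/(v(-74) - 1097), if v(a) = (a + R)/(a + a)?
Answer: -74/81155 ≈ -0.00091184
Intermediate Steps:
R = 28
v(a) = (28 + a)/(2*a) (v(a) = (a + 28)/(a + a) = (28 + a)/((2*a)) = (28 + a)*(1/(2*a)) = (28 + a)/(2*a))
1/(v(-74) - 1097) = 1/((½)*(28 - 74)/(-74) - 1097) = 1/((½)*(-1/74)*(-46) - 1097) = 1/(23/74 - 1097) = 1/(-81155/74) = -74/81155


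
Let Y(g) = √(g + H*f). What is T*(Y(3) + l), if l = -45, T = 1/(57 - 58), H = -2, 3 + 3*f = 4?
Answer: 45 - √21/3 ≈ 43.472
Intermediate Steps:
f = ⅓ (f = -1 + (⅓)*4 = -1 + 4/3 = ⅓ ≈ 0.33333)
Y(g) = √(-⅔ + g) (Y(g) = √(g - 2*⅓) = √(g - ⅔) = √(-⅔ + g))
T = -1 (T = 1/(-1) = -1)
T*(Y(3) + l) = -(√(-6 + 9*3)/3 - 45) = -(√(-6 + 27)/3 - 45) = -(√21/3 - 45) = -(-45 + √21/3) = 45 - √21/3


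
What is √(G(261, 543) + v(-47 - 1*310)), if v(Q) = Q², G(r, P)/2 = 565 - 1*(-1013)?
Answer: √130605 ≈ 361.39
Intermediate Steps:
G(r, P) = 3156 (G(r, P) = 2*(565 - 1*(-1013)) = 2*(565 + 1013) = 2*1578 = 3156)
√(G(261, 543) + v(-47 - 1*310)) = √(3156 + (-47 - 1*310)²) = √(3156 + (-47 - 310)²) = √(3156 + (-357)²) = √(3156 + 127449) = √130605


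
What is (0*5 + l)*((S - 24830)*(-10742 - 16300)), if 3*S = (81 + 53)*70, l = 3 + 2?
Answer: 2934507700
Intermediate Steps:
l = 5
S = 9380/3 (S = ((81 + 53)*70)/3 = (134*70)/3 = (⅓)*9380 = 9380/3 ≈ 3126.7)
(0*5 + l)*((S - 24830)*(-10742 - 16300)) = (0*5 + 5)*((9380/3 - 24830)*(-10742 - 16300)) = (0 + 5)*(-65110/3*(-27042)) = 5*586901540 = 2934507700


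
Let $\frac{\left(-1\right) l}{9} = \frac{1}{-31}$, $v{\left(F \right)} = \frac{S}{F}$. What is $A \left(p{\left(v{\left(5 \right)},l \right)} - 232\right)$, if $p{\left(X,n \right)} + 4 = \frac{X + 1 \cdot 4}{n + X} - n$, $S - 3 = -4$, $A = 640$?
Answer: $- \frac{26973120}{217} \approx -1.243 \cdot 10^{5}$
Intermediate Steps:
$S = -1$ ($S = 3 - 4 = -1$)
$v{\left(F \right)} = - \frac{1}{F}$
$l = \frac{9}{31}$ ($l = - \frac{9}{-31} = \left(-9\right) \left(- \frac{1}{31}\right) = \frac{9}{31} \approx 0.29032$)
$p{\left(X,n \right)} = -4 - n + \frac{4 + X}{X + n}$ ($p{\left(X,n \right)} = -4 - \left(n - \frac{X + 1 \cdot 4}{n + X}\right) = -4 - \left(n - \frac{X + 4}{X + n}\right) = -4 - \left(n - \frac{4 + X}{X + n}\right) = -4 - n + \frac{4 + X}{X + n}$)
$A \left(p{\left(v{\left(5 \right)},l \right)} - 232\right) = 640 \left(\frac{4 - \left(\frac{9}{31}\right)^{2} - \frac{36}{31} - 3 \left(- \frac{1}{5}\right) - - \frac{1}{5} \cdot \frac{9}{31}}{- \frac{1}{5} + \frac{9}{31}} - 232\right) = 640 \left(\frac{4 - \frac{81}{961} - \frac{36}{31} - 3 \left(\left(-1\right) \frac{1}{5}\right) - \left(-1\right) \frac{1}{5} \cdot \frac{9}{31}}{\left(-1\right) \frac{1}{5} + \frac{9}{31}} - 232\right) = 640 \left(\frac{4 - \frac{81}{961} - \frac{36}{31} - - \frac{3}{5} - \left(- \frac{1}{5}\right) \frac{9}{31}}{- \frac{1}{5} + \frac{9}{31}} - 232\right) = 640 \left(\frac{4 - \frac{81}{961} - \frac{36}{31} + \frac{3}{5} + \frac{9}{155}}{\frac{14}{155}} - 232\right) = 640 \left(\frac{155}{14} \cdot \frac{16397}{4805} - 232\right) = 640 \left(\frac{16397}{434} - 232\right) = 640 \left(- \frac{84291}{434}\right) = - \frac{26973120}{217}$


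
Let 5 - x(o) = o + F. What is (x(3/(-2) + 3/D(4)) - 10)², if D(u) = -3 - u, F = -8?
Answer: 4761/196 ≈ 24.291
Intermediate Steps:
x(o) = 13 - o (x(o) = 5 - (o - 8) = 5 - (-8 + o) = 5 + (8 - o) = 13 - o)
(x(3/(-2) + 3/D(4)) - 10)² = ((13 - (3/(-2) + 3/(-3 - 1*4))) - 10)² = ((13 - (3*(-½) + 3/(-3 - 4))) - 10)² = ((13 - (-3/2 + 3/(-7))) - 10)² = ((13 - (-3/2 + 3*(-⅐))) - 10)² = ((13 - (-3/2 - 3/7)) - 10)² = ((13 - 1*(-27/14)) - 10)² = ((13 + 27/14) - 10)² = (209/14 - 10)² = (69/14)² = 4761/196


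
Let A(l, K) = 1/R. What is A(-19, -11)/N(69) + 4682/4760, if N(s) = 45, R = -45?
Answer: 947629/963900 ≈ 0.98312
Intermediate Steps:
A(l, K) = -1/45 (A(l, K) = 1/(-45) = -1/45)
A(-19, -11)/N(69) + 4682/4760 = -1/45/45 + 4682/4760 = -1/45*1/45 + 4682*(1/4760) = -1/2025 + 2341/2380 = 947629/963900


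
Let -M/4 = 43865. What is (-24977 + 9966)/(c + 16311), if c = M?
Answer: 15011/159149 ≈ 0.094320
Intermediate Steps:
M = -175460 (M = -4*43865 = -175460)
c = -175460
(-24977 + 9966)/(c + 16311) = (-24977 + 9966)/(-175460 + 16311) = -15011/(-159149) = -15011*(-1/159149) = 15011/159149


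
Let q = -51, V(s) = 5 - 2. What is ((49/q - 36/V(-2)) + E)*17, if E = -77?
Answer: -4588/3 ≈ -1529.3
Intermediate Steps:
V(s) = 3
((49/q - 36/V(-2)) + E)*17 = ((49/(-51) - 36/3) - 77)*17 = ((49*(-1/51) - 36*1/3) - 77)*17 = ((-49/51 - 12) - 77)*17 = (-661/51 - 77)*17 = -4588/51*17 = -4588/3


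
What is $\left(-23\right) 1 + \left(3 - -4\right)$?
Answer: $-16$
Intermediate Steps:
$\left(-23\right) 1 + \left(3 - -4\right) = -23 + \left(3 + 4\right) = -23 + 7 = -16$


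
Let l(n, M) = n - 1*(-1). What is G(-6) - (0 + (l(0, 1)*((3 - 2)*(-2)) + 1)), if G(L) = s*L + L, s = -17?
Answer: 97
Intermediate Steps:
l(n, M) = 1 + n (l(n, M) = n + 1 = 1 + n)
G(L) = -16*L (G(L) = -17*L + L = -16*L)
G(-6) - (0 + (l(0, 1)*((3 - 2)*(-2)) + 1)) = -16*(-6) - (0 + ((1 + 0)*((3 - 2)*(-2)) + 1)) = 96 - (0 + (1*(1*(-2)) + 1)) = 96 - (0 + (1*(-2) + 1)) = 96 - (0 + (-2 + 1)) = 96 - (0 - 1) = 96 - 1*(-1) = 96 + 1 = 97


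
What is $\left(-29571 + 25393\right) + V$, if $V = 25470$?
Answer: $21292$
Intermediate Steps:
$\left(-29571 + 25393\right) + V = \left(-29571 + 25393\right) + 25470 = -4178 + 25470 = 21292$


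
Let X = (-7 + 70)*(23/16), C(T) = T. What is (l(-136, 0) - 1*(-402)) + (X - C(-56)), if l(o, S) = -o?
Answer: 10953/16 ≈ 684.56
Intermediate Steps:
X = 1449/16 (X = 63*(23*(1/16)) = 63*(23/16) = 1449/16 ≈ 90.563)
(l(-136, 0) - 1*(-402)) + (X - C(-56)) = (-1*(-136) - 1*(-402)) + (1449/16 - 1*(-56)) = (136 + 402) + (1449/16 + 56) = 538 + 2345/16 = 10953/16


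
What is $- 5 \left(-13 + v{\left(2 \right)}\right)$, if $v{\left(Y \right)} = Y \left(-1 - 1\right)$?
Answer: $85$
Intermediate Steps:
$v{\left(Y \right)} = - 2 Y$ ($v{\left(Y \right)} = Y \left(-1 - 1\right) = Y \left(-2\right) = - 2 Y$)
$- 5 \left(-13 + v{\left(2 \right)}\right) = - 5 \left(-13 - 4\right) = \left(-5\right) \left(-17\right) = 85$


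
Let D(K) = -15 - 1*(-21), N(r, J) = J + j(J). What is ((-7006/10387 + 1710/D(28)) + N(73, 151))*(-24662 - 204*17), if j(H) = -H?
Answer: -83076019570/10387 ≈ -7.9981e+6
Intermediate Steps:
N(r, J) = 0 (N(r, J) = J - J = 0)
D(K) = 6 (D(K) = -15 + 21 = 6)
((-7006/10387 + 1710/D(28)) + N(73, 151))*(-24662 - 204*17) = ((-7006/10387 + 1710/6) + 0)*(-24662 - 204*17) = ((-7006*1/10387 + 1710*(⅙)) + 0)*(-24662 - 3468) = ((-7006/10387 + 285) + 0)*(-28130) = (2953289/10387 + 0)*(-28130) = (2953289/10387)*(-28130) = -83076019570/10387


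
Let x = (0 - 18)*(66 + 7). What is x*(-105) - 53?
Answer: 137917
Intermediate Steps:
x = -1314 (x = -18*73 = -1314)
x*(-105) - 53 = -1314*(-105) - 53 = 137970 - 53 = 137917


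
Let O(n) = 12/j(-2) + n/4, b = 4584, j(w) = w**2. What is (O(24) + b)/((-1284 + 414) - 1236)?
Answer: -1531/702 ≈ -2.1809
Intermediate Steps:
O(n) = 3 + n/4 (O(n) = 12/((-2)**2) + n/4 = 12/4 + n*(1/4) = 12*(1/4) + n/4 = 3 + n/4)
(O(24) + b)/((-1284 + 414) - 1236) = ((3 + (1/4)*24) + 4584)/((-1284 + 414) - 1236) = ((3 + 6) + 4584)/(-870 - 1236) = (9 + 4584)/(-2106) = 4593*(-1/2106) = -1531/702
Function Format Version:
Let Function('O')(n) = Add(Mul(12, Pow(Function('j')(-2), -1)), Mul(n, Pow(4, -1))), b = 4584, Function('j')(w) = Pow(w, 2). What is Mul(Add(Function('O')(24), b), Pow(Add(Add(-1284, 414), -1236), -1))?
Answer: Rational(-1531, 702) ≈ -2.1809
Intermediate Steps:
Function('O')(n) = Add(3, Mul(Rational(1, 4), n)) (Function('O')(n) = Add(Mul(12, Pow(Pow(-2, 2), -1)), Mul(n, Pow(4, -1))) = Add(Mul(12, Pow(4, -1)), Mul(n, Rational(1, 4))) = Add(Mul(12, Rational(1, 4)), Mul(Rational(1, 4), n)) = Add(3, Mul(Rational(1, 4), n)))
Mul(Add(Function('O')(24), b), Pow(Add(Add(-1284, 414), -1236), -1)) = Mul(Add(Add(3, Mul(Rational(1, 4), 24)), 4584), Pow(Add(Add(-1284, 414), -1236), -1)) = Mul(Add(Add(3, 6), 4584), Pow(Add(-870, -1236), -1)) = Mul(Add(9, 4584), Pow(-2106, -1)) = Mul(4593, Rational(-1, 2106)) = Rational(-1531, 702)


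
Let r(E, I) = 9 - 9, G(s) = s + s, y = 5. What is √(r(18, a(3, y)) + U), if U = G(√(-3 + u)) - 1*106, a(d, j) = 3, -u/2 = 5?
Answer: √(-106 + 2*I*√13) ≈ 0.35 + 10.302*I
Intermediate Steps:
u = -10 (u = -2*5 = -10)
G(s) = 2*s
U = -106 + 2*I*√13 (U = 2*√(-3 - 10) - 1*106 = 2*√(-13) - 106 = 2*(I*√13) - 106 = 2*I*√13 - 106 = -106 + 2*I*√13 ≈ -106.0 + 7.2111*I)
r(E, I) = 0
√(r(18, a(3, y)) + U) = √(0 + (-106 + 2*I*√13)) = √(-106 + 2*I*√13)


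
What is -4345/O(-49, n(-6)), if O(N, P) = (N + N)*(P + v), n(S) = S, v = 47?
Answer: 4345/4018 ≈ 1.0814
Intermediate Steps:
O(N, P) = 2*N*(47 + P) (O(N, P) = (N + N)*(P + 47) = (2*N)*(47 + P) = 2*N*(47 + P))
-4345/O(-49, n(-6)) = -4345*(-1/(98*(47 - 6))) = -4345/(2*(-49)*41) = -4345/(-4018) = -4345*(-1/4018) = 4345/4018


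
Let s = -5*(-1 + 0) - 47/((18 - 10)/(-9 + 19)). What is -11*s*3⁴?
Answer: 191565/4 ≈ 47891.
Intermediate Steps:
s = -215/4 (s = -5*(-1) - 47/(8/10) = 5 - 47/(8*(⅒)) = 5 - 47/⅘ = 5 - 47*5/4 = 5 - 1*235/4 = 5 - 235/4 = -215/4 ≈ -53.750)
-11*s*3⁴ = -11*(-215/4)*3⁴ = (2365/4)*81 = 191565/4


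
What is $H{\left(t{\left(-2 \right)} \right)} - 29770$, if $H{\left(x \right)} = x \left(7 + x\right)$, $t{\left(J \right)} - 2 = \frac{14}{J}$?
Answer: $-29780$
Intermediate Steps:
$t{\left(J \right)} = 2 + \frac{14}{J}$
$H{\left(t{\left(-2 \right)} \right)} - 29770 = \left(2 + \frac{14}{-2}\right) \left(7 + \left(2 + \frac{14}{-2}\right)\right) - 29770 = \left(2 + 14 \left(- \frac{1}{2}\right)\right) \left(7 + \left(2 + 14 \left(- \frac{1}{2}\right)\right)\right) - 29770 = \left(2 - 7\right) \left(7 + \left(2 - 7\right)\right) - 29770 = - 5 \left(7 - 5\right) - 29770 = \left(-5\right) 2 - 29770 = -10 - 29770 = -29780$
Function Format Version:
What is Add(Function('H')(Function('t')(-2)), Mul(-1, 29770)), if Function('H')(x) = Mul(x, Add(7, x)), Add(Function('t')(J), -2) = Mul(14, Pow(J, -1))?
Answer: -29780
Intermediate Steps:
Function('t')(J) = Add(2, Mul(14, Pow(J, -1)))
Add(Function('H')(Function('t')(-2)), Mul(-1, 29770)) = Add(Mul(Add(2, Mul(14, Pow(-2, -1))), Add(7, Add(2, Mul(14, Pow(-2, -1))))), Mul(-1, 29770)) = Add(Mul(Add(2, Mul(14, Rational(-1, 2))), Add(7, Add(2, Mul(14, Rational(-1, 2))))), -29770) = Add(Mul(Add(2, -7), Add(7, Add(2, -7))), -29770) = Add(Mul(-5, Add(7, -5)), -29770) = Add(Mul(-5, 2), -29770) = Add(-10, -29770) = -29780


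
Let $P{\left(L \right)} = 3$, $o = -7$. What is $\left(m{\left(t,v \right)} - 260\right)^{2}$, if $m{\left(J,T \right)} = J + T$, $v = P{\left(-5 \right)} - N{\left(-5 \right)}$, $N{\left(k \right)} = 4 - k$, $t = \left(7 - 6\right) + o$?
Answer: $73984$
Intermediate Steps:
$t = -6$ ($t = \left(7 - 6\right) - 7 = 1 - 7 = -6$)
$v = -6$ ($v = 3 - \left(4 - -5\right) = 3 - \left(4 + 5\right) = 3 - 9 = -6$)
$\left(m{\left(t,v \right)} - 260\right)^{2} = \left(\left(-6 - 6\right) - 260\right)^{2} = \left(-12 - 260\right)^{2} = \left(-272\right)^{2} = 73984$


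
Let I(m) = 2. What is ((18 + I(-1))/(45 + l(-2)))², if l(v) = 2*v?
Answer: 400/1681 ≈ 0.23795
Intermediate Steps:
((18 + I(-1))/(45 + l(-2)))² = ((18 + 2)/(45 + 2*(-2)))² = (20/(45 - 4))² = (20/41)² = 400/1681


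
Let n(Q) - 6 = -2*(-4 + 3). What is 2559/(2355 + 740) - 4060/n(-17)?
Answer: -3136307/6190 ≈ -506.67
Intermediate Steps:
n(Q) = 8 (n(Q) = 6 - 2*(-4 + 3) = 6 - 2*(-1) = 6 + 2 = 8)
2559/(2355 + 740) - 4060/n(-17) = 2559/(2355 + 740) - 4060/8 = 2559/3095 - 4060*⅛ = 2559*(1/3095) - 1015/2 = 2559/3095 - 1015/2 = -3136307/6190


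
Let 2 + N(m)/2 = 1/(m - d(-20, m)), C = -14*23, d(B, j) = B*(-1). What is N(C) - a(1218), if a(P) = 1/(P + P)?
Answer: -556277/138852 ≈ -4.0063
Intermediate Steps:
a(P) = 1/(2*P)
d(B, j) = -B
C = -322
N(m) = -4 + 2/(-20 + m) (N(m) = -4 + 2/(m - (-1)*(-20)) = -4 + 2/(m - 1*20) = -4 + 2/(m - 20) = -4 + 2/(-20 + m))
N(C) - a(1218) = 2*(41 - 2*(-322))/(-20 - 322) - 1/(2*1218) = 2*(41 + 644)/(-342) - 1/(2*1218) = 2*(-1/342)*685 - 1*1/2436 = -685/171 - 1/2436 = -556277/138852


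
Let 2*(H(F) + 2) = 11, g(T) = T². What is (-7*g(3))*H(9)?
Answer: -441/2 ≈ -220.50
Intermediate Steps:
H(F) = 7/2 (H(F) = -2 + (½)*11 = -2 + 11/2 = 7/2)
(-7*g(3))*H(9) = -7*3²*(7/2) = -7*9*(7/2) = -63*7/2 = -441/2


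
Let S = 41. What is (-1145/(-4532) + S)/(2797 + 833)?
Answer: 62319/5483720 ≈ 0.011364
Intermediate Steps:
(-1145/(-4532) + S)/(2797 + 833) = (-1145/(-4532) + 41)/(2797 + 833) = (-1145*(-1/4532) + 41)/3630 = (1145/4532 + 41)*(1/3630) = (186957/4532)*(1/3630) = 62319/5483720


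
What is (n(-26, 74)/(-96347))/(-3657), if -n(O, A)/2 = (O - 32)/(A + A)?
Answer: 29/13036616223 ≈ 2.2245e-9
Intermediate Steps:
n(O, A) = -(-32 + O)/A (n(O, A) = -2*(O - 32)/(A + A) = -2*(-32 + O)/(2*A) = -2*(-32 + O)*1/(2*A) = -(-32 + O)/A)
(n(-26, 74)/(-96347))/(-3657) = (((32 - 1*(-26))/74)/(-96347))/(-3657) = (((32 + 26)/74)*(-1/96347))*(-1/3657) = (((1/74)*58)*(-1/96347))*(-1/3657) = ((29/37)*(-1/96347))*(-1/3657) = -29/3564839*(-1/3657) = 29/13036616223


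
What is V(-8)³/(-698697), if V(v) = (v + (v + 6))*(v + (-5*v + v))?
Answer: 1536000/77633 ≈ 19.785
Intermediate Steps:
V(v) = -3*v*(6 + 2*v) (V(v) = (v + (6 + v))*(v - 4*v) = (6 + 2*v)*(-3*v) = -3*v*(6 + 2*v))
V(-8)³/(-698697) = (-6*(-8)*(3 - 8))³/(-698697) = (-6*(-8)*(-5))³*(-1/698697) = (-240)³*(-1/698697) = -13824000*(-1/698697) = 1536000/77633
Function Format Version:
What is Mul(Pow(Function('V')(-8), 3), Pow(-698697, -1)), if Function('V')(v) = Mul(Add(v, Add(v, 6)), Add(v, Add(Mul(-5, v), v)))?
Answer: Rational(1536000, 77633) ≈ 19.785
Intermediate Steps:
Function('V')(v) = Mul(-3, v, Add(6, Mul(2, v))) (Function('V')(v) = Mul(Add(v, Add(6, v)), Add(v, Mul(-4, v))) = Mul(Add(6, Mul(2, v)), Mul(-3, v)) = Mul(-3, v, Add(6, Mul(2, v))))
Mul(Pow(Function('V')(-8), 3), Pow(-698697, -1)) = Mul(Pow(Mul(-6, -8, Add(3, -8)), 3), Pow(-698697, -1)) = Mul(Pow(Mul(-6, -8, -5), 3), Rational(-1, 698697)) = Mul(Pow(-240, 3), Rational(-1, 698697)) = Mul(-13824000, Rational(-1, 698697)) = Rational(1536000, 77633)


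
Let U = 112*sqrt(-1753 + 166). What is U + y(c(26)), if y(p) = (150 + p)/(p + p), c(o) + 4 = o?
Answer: 43/11 + 2576*I*sqrt(3) ≈ 3.9091 + 4461.8*I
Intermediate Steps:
c(o) = -4 + o
y(p) = (150 + p)/(2*p) (y(p) = (150 + p)/((2*p)) = (150 + p)*(1/(2*p)) = (150 + p)/(2*p))
U = 2576*I*sqrt(3) (U = 112*sqrt(-1587) = 112*(23*I*sqrt(3)) = 2576*I*sqrt(3) ≈ 4461.8*I)
U + y(c(26)) = 2576*I*sqrt(3) + (150 + (-4 + 26))/(2*(-4 + 26)) = 2576*I*sqrt(3) + (1/2)*(150 + 22)/22 = 2576*I*sqrt(3) + (1/2)*(1/22)*172 = 2576*I*sqrt(3) + 43/11 = 43/11 + 2576*I*sqrt(3)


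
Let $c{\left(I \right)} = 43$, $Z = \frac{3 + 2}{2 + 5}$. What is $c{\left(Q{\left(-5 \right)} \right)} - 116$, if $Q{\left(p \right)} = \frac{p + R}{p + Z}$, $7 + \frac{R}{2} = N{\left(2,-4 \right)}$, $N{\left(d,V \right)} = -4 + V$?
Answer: $-73$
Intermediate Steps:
$Z = \frac{5}{7} \approx 0.71429$
$R = -30$ ($R = -14 + 2 \left(-4 - 4\right) = -14 + 2 \left(-8\right) = -14 - 16 = -30$)
$Q{\left(p \right)} = \frac{-30 + p}{\frac{5}{7} + p}$ ($Q{\left(p \right)} = \frac{p - 30}{p + \frac{5}{7}} = \frac{-30 + p}{\frac{5}{7} + p}$)
$c{\left(Q{\left(-5 \right)} \right)} - 116 = 43 - 116 = -73$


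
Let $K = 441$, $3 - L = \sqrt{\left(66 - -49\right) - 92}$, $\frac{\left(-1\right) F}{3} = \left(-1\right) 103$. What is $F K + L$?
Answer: $136272 - \sqrt{23} \approx 1.3627 \cdot 10^{5}$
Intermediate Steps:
$F = 309$ ($F = - 3 \left(\left(-1\right) 103\right) = \left(-3\right) \left(-103\right) = 309$)
$L = 3 - \sqrt{23}$ ($L = 3 - \sqrt{\left(66 - -49\right) - 92} = 3 - \sqrt{\left(66 + 49\right) - 92} = 3 - \sqrt{115 - 92} = 3 - \sqrt{23} \approx -1.7958$)
$F K + L = 309 \cdot 441 + \left(3 - \sqrt{23}\right) = 136269 + \left(3 - \sqrt{23}\right) = 136272 - \sqrt{23}$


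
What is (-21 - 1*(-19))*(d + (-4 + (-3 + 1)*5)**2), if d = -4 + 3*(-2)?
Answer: -372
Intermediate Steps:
d = -10 (d = -4 - 6 = -10)
(-21 - 1*(-19))*(d + (-4 + (-3 + 1)*5)**2) = (-21 - 1*(-19))*(-10 + (-4 + (-3 + 1)*5)**2) = (-21 + 19)*(-10 + (-4 - 2*5)**2) = -2*(-10 + (-4 - 10)**2) = -2*(-10 + (-14)**2) = -2*(-10 + 196) = -2*186 = -372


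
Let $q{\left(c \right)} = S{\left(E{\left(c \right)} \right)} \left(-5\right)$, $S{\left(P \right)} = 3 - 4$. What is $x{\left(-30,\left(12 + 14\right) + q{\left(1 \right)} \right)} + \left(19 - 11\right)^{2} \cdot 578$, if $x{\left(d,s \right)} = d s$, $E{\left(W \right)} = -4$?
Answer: $36062$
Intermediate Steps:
$S{\left(P \right)} = -1$
$q{\left(c \right)} = 5$ ($q{\left(c \right)} = \left(-1\right) \left(-5\right) = 5$)
$x{\left(-30,\left(12 + 14\right) + q{\left(1 \right)} \right)} + \left(19 - 11\right)^{2} \cdot 578 = - 30 \left(\left(12 + 14\right) + 5\right) + \left(19 - 11\right)^{2} \cdot 578 = - 30 \left(26 + 5\right) + 8^{2} \cdot 578 = \left(-30\right) 31 + 64 \cdot 578 = -930 + 36992 = 36062$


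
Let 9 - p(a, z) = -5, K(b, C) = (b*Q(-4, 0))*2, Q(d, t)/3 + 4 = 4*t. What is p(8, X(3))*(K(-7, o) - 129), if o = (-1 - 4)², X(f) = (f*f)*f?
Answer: 546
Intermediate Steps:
Q(d, t) = -12 + 12*t (Q(d, t) = -12 + 3*(4*t) = -12 + 12*t)
X(f) = f³ (X(f) = f²*f = f³)
o = 25 (o = (-5)² = 25)
K(b, C) = -24*b (K(b, C) = (b*(-12 + 12*0))*2 = (b*(-12 + 0))*2 = (b*(-12))*2 = -12*b*2 = -24*b)
p(a, z) = 14 (p(a, z) = 9 - 1*(-5) = 9 + 5 = 14)
p(8, X(3))*(K(-7, o) - 129) = 14*(-24*(-7) - 129) = 14*(168 - 129) = 14*39 = 546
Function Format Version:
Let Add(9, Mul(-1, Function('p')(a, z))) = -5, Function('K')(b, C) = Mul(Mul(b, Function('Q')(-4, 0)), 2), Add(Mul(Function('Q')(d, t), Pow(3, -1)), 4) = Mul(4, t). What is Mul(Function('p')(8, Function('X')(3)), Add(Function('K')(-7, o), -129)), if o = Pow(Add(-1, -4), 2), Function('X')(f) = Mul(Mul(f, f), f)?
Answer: 546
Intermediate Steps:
Function('Q')(d, t) = Add(-12, Mul(12, t)) (Function('Q')(d, t) = Add(-12, Mul(3, Mul(4, t))) = Add(-12, Mul(12, t)))
Function('X')(f) = Pow(f, 3) (Function('X')(f) = Mul(Pow(f, 2), f) = Pow(f, 3))
o = 25 (o = Pow(-5, 2) = 25)
Function('K')(b, C) = Mul(-24, b) (Function('K')(b, C) = Mul(Mul(b, Add(-12, Mul(12, 0))), 2) = Mul(Mul(b, Add(-12, 0)), 2) = Mul(Mul(b, -12), 2) = Mul(Mul(-12, b), 2) = Mul(-24, b))
Function('p')(a, z) = 14 (Function('p')(a, z) = Add(9, Mul(-1, -5)) = Add(9, 5) = 14)
Mul(Function('p')(8, Function('X')(3)), Add(Function('K')(-7, o), -129)) = Mul(14, Add(Mul(-24, -7), -129)) = Mul(14, Add(168, -129)) = Mul(14, 39) = 546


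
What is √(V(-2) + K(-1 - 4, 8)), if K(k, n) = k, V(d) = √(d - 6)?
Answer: √(-5 + 2*I*√2) ≈ 0.61015 + 2.3178*I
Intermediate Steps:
V(d) = √(-6 + d)
√(V(-2) + K(-1 - 4, 8)) = √(√(-6 - 2) + (-1 - 4)) = √(√(-8) - 5) = √(2*I*√2 - 5) = √(-5 + 2*I*√2)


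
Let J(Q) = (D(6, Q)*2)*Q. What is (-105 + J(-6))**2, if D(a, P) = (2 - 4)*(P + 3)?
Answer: 31329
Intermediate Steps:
D(a, P) = -6 - 2*P (D(a, P) = -2*(3 + P) = -6 - 2*P)
J(Q) = Q*(-12 - 4*Q) (J(Q) = ((-6 - 2*Q)*2)*Q = (-12 - 4*Q)*Q = Q*(-12 - 4*Q))
(-105 + J(-6))**2 = (-105 - 4*(-6)*(3 - 6))**2 = (-105 - 4*(-6)*(-3))**2 = (-105 - 72)**2 = (-177)**2 = 31329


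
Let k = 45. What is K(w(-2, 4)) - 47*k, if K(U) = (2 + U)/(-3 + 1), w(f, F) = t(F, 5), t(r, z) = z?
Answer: -4237/2 ≈ -2118.5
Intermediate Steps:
w(f, F) = 5
K(U) = -1 - U/2 (K(U) = (2 + U)/(-2) = (2 + U)*(-1/2) = -1 - U/2)
K(w(-2, 4)) - 47*k = (-1 - 1/2*5) - 47*45 = (-1 - 5/2) - 2115 = -7/2 - 2115 = -4237/2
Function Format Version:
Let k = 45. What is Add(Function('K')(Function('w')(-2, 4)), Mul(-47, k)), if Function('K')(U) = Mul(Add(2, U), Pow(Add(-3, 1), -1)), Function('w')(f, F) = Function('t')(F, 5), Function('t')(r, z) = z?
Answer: Rational(-4237, 2) ≈ -2118.5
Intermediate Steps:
Function('w')(f, F) = 5
Function('K')(U) = Add(-1, Mul(Rational(-1, 2), U)) (Function('K')(U) = Mul(Add(2, U), Pow(-2, -1)) = Mul(Add(2, U), Rational(-1, 2)) = Add(-1, Mul(Rational(-1, 2), U)))
Add(Function('K')(Function('w')(-2, 4)), Mul(-47, k)) = Add(Add(-1, Mul(Rational(-1, 2), 5)), Mul(-47, 45)) = Add(Add(-1, Rational(-5, 2)), -2115) = Add(Rational(-7, 2), -2115) = Rational(-4237, 2)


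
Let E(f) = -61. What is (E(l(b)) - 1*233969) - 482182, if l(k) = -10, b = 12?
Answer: -716212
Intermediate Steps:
(E(l(b)) - 1*233969) - 482182 = (-61 - 1*233969) - 482182 = (-61 - 233969) - 482182 = -234030 - 482182 = -716212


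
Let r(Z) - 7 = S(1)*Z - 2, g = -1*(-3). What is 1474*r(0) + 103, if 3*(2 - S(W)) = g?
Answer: 7473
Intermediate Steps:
g = 3
S(W) = 1 (S(W) = 2 - ⅓*3 = 2 - 1 = 1)
r(Z) = 5 + Z (r(Z) = 7 + (1*Z - 2) = 7 + (Z - 2) = 7 + (-2 + Z) = 5 + Z)
1474*r(0) + 103 = 1474*(5 + 0) + 103 = 1474*5 + 103 = 7370 + 103 = 7473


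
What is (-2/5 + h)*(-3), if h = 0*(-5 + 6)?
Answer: 6/5 ≈ 1.2000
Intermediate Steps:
h = 0 (h = 0*1 = 0)
(-2/5 + h)*(-3) = (-2/5 + 0)*(-3) = -2/5*(-3) = 6/5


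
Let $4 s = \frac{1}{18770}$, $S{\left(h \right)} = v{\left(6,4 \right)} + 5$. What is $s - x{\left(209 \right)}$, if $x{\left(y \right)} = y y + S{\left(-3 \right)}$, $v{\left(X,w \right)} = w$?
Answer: $- \frac{3280245199}{75080} \approx -43690.0$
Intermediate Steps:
$S{\left(h \right)} = 9$ ($S{\left(h \right)} = 4 + 5 = 9$)
$x{\left(y \right)} = 9 + y^{2}$ ($x{\left(y \right)} = y y + 9 = y^{2} + 9 = 9 + y^{2}$)
$s = \frac{1}{75080}$ ($s = \frac{1}{4 \cdot 18770} = \frac{1}{4} \cdot \frac{1}{18770} = \frac{1}{75080} \approx 1.3319 \cdot 10^{-5}$)
$s - x{\left(209 \right)} = \frac{1}{75080} - \left(9 + 209^{2}\right) = \frac{1}{75080} - \left(9 + 43681\right) = \frac{1}{75080} - 43690 = - \frac{3280245199}{75080}$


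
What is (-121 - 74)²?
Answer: 38025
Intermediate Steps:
(-121 - 74)² = (-195)² = 38025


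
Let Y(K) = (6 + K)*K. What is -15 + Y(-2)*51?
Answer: -423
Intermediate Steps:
Y(K) = K*(6 + K)
-15 + Y(-2)*51 = -15 - 2*(6 - 2)*51 = -15 - 2*4*51 = -15 - 8*51 = -15 - 408 = -423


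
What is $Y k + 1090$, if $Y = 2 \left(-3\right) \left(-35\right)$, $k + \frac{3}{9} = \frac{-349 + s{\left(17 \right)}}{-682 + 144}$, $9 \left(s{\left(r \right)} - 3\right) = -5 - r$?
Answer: $\frac{932900}{807} \approx 1156.0$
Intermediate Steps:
$s{\left(r \right)} = \frac{22}{9} - \frac{r}{9}$ ($s{\left(r \right)} = 3 + \frac{-5 - r}{9} = 3 - \left(\frac{5}{9} + \frac{r}{9}\right) = \frac{22}{9} - \frac{r}{9}$)
$k = \frac{761}{2421}$ ($k = - \frac{1}{3} + \frac{-349 + \left(\frac{22}{9} - \frac{17}{9}\right)}{-682 + 144} = - \frac{1}{3} + \frac{-349 + \left(\frac{22}{9} - \frac{17}{9}\right)}{-538} = - \frac{1}{3} + \left(-349 + \frac{5}{9}\right) \left(- \frac{1}{538}\right) = - \frac{1}{3} - - \frac{1568}{2421} = - \frac{1}{3} + \frac{1568}{2421} = \frac{761}{2421} \approx 0.31433$)
$Y = 210$ ($Y = \left(-6\right) \left(-35\right) = 210$)
$Y k + 1090 = 210 \cdot \frac{761}{2421} + 1090 = \frac{53270}{807} + 1090 = \frac{932900}{807}$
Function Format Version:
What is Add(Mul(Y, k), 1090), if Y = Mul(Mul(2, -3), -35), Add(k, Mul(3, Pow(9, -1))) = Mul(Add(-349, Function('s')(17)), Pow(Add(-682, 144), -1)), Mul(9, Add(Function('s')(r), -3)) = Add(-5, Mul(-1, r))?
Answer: Rational(932900, 807) ≈ 1156.0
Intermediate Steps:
Function('s')(r) = Add(Rational(22, 9), Mul(Rational(-1, 9), r)) (Function('s')(r) = Add(3, Mul(Rational(1, 9), Add(-5, Mul(-1, r)))) = Add(3, Add(Rational(-5, 9), Mul(Rational(-1, 9), r))) = Add(Rational(22, 9), Mul(Rational(-1, 9), r)))
k = Rational(761, 2421) (k = Add(Rational(-1, 3), Mul(Add(-349, Add(Rational(22, 9), Mul(Rational(-1, 9), 17))), Pow(Add(-682, 144), -1))) = Add(Rational(-1, 3), Mul(Add(-349, Add(Rational(22, 9), Rational(-17, 9))), Pow(-538, -1))) = Add(Rational(-1, 3), Mul(Add(-349, Rational(5, 9)), Rational(-1, 538))) = Add(Rational(-1, 3), Mul(Rational(-3136, 9), Rational(-1, 538))) = Add(Rational(-1, 3), Rational(1568, 2421)) = Rational(761, 2421) ≈ 0.31433)
Y = 210 (Y = Mul(-6, -35) = 210)
Add(Mul(Y, k), 1090) = Add(Mul(210, Rational(761, 2421)), 1090) = Add(Rational(53270, 807), 1090) = Rational(932900, 807)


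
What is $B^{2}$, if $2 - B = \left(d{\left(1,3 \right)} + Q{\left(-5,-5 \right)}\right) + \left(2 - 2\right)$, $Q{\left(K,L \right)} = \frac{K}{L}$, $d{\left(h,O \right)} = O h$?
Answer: $4$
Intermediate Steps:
$B = -2$ ($B = 2 - \left(\left(3 \cdot 1 - \frac{5}{-5}\right) + \left(2 - 2\right)\right) = 2 - \left(\left(3 - -1\right) + 0\right) = 2 - \left(\left(3 + 1\right) + 0\right) = 2 - \left(4 + 0\right) = 2 - 4 = -2$)
$B^{2} = \left(-2\right)^{2} = 4$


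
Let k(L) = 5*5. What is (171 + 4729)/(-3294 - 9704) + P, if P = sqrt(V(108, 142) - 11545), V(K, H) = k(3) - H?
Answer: -2450/6499 + 7*I*sqrt(238) ≈ -0.37698 + 107.99*I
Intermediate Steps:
k(L) = 25
V(K, H) = 25 - H
P = 7*I*sqrt(238) (P = sqrt((25 - 1*142) - 11545) = sqrt((25 - 142) - 11545) = sqrt(-117 - 11545) = sqrt(-11662) = 7*I*sqrt(238) ≈ 107.99*I)
(171 + 4729)/(-3294 - 9704) + P = (171 + 4729)/(-3294 - 9704) + 7*I*sqrt(238) = 4900/(-12998) + 7*I*sqrt(238) = 4900*(-1/12998) + 7*I*sqrt(238) = -2450/6499 + 7*I*sqrt(238)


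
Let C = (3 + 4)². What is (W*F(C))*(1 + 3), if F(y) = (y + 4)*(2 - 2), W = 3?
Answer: 0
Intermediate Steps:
C = 49 (C = 7² = 49)
F(y) = 0 (F(y) = (4 + y)*0 = 0)
(W*F(C))*(1 + 3) = (3*0)*(1 + 3) = 0*4 = 0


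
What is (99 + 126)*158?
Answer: 35550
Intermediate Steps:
(99 + 126)*158 = 225*158 = 35550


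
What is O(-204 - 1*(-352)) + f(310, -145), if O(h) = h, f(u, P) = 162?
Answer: 310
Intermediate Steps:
O(-204 - 1*(-352)) + f(310, -145) = (-204 - 1*(-352)) + 162 = (-204 + 352) + 162 = 148 + 162 = 310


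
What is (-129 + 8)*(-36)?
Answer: 4356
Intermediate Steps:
(-129 + 8)*(-36) = -121*(-36) = 4356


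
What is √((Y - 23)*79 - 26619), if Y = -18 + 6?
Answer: 2*I*√7346 ≈ 171.42*I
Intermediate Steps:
Y = -12
√((Y - 23)*79 - 26619) = √((-12 - 23)*79 - 26619) = √(-35*79 - 26619) = √(-2765 - 26619) = √(-29384) = 2*I*√7346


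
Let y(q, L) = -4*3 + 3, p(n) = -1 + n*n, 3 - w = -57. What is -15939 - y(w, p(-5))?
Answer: -15930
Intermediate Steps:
w = 60 (w = 3 - 1*(-57) = 3 + 57 = 60)
p(n) = -1 + n²
y(q, L) = -9 (y(q, L) = -12 + 3 = -9)
-15939 - y(w, p(-5)) = -15939 - 1*(-9) = -15939 + 9 = -15930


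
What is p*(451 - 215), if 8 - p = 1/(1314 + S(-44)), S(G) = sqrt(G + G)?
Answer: 814917322/431671 + 118*I*sqrt(22)/431671 ≈ 1887.8 + 0.0012822*I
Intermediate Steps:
S(G) = sqrt(2)*sqrt(G) (S(G) = sqrt(2*G) = sqrt(2)*sqrt(G))
p = 8 - 1/(1314 + 2*I*sqrt(22)) (p = 8 - 1/(1314 + sqrt(2)*sqrt(-44)) = 8 - 1/(1314 + sqrt(2)*(2*I*sqrt(11))) = 8 - 1/(1314 + 2*I*sqrt(22)) ≈ 7.9992 + 5.4329e-6*I)
p*(451 - 215) = (6906079/863342 + I*sqrt(22)/863342)*(451 - 215) = (6906079/863342 + I*sqrt(22)/863342)*236 = 814917322/431671 + 118*I*sqrt(22)/431671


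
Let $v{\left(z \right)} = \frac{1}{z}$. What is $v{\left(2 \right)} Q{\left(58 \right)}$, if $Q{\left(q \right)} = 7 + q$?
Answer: $\frac{65}{2} \approx 32.5$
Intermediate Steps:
$v{\left(2 \right)} Q{\left(58 \right)} = \frac{7 + 58}{2} = \frac{1}{2} \cdot 65 = \frac{65}{2}$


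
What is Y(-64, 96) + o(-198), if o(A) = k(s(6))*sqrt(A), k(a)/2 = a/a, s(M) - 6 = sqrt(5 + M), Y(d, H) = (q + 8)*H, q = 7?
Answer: 1440 + 6*I*sqrt(22) ≈ 1440.0 + 28.142*I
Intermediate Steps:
Y(d, H) = 15*H (Y(d, H) = (7 + 8)*H = 15*H)
s(M) = 6 + sqrt(5 + M)
k(a) = 2 (k(a) = 2*(a/a) = 2*1 = 2)
o(A) = 2*sqrt(A)
Y(-64, 96) + o(-198) = 15*96 + 2*sqrt(-198) = 1440 + 2*(3*I*sqrt(22)) = 1440 + 6*I*sqrt(22)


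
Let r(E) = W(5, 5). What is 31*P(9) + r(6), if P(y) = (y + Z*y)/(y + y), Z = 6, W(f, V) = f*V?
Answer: 267/2 ≈ 133.50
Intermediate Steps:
W(f, V) = V*f
r(E) = 25 (r(E) = 5*5 = 25)
P(y) = 7/2 (P(y) = (y + 6*y)/(y + y) = (7*y)/((2*y)) = (7*y)*(1/(2*y)) = 7/2)
31*P(9) + r(6) = 31*(7/2) + 25 = 217/2 + 25 = 267/2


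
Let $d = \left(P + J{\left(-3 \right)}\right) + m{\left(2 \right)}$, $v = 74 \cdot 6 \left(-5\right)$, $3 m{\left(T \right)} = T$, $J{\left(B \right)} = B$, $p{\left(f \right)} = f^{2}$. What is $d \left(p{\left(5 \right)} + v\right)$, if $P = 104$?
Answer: $- \frac{669475}{3} \approx -2.2316 \cdot 10^{5}$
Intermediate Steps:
$m{\left(T \right)} = \frac{T}{3}$
$v = -2220$ ($v = 74 \left(-30\right) = -2220$)
$d = \frac{305}{3}$ ($d = \left(104 - 3\right) + \frac{1}{3} \cdot 2 = 101 + \frac{2}{3} = \frac{305}{3} \approx 101.67$)
$d \left(p{\left(5 \right)} + v\right) = \frac{305 \left(5^{2} - 2220\right)}{3} = \frac{305 \left(25 - 2220\right)}{3} = \frac{305}{3} \left(-2195\right) = - \frac{669475}{3}$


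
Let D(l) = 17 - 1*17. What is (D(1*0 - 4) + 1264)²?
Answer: 1597696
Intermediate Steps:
D(l) = 0 (D(l) = 17 - 17 = 0)
(D(1*0 - 4) + 1264)² = (0 + 1264)² = 1264² = 1597696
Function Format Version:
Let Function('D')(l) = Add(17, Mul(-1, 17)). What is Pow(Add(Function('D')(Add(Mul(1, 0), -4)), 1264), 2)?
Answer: 1597696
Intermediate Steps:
Function('D')(l) = 0 (Function('D')(l) = Add(17, -17) = 0)
Pow(Add(Function('D')(Add(Mul(1, 0), -4)), 1264), 2) = Pow(Add(0, 1264), 2) = Pow(1264, 2) = 1597696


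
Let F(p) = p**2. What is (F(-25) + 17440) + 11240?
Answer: 29305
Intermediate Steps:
(F(-25) + 17440) + 11240 = ((-25)**2 + 17440) + 11240 = (625 + 17440) + 11240 = 18065 + 11240 = 29305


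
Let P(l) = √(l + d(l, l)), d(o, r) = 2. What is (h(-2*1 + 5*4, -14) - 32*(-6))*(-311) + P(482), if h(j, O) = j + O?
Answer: -60934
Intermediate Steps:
P(l) = √(2 + l) (P(l) = √(l + 2) = √(2 + l))
h(j, O) = O + j
(h(-2*1 + 5*4, -14) - 32*(-6))*(-311) + P(482) = ((-14 + (-2*1 + 5*4)) - 32*(-6))*(-311) + √(2 + 482) = ((-14 + (-2 + 20)) + 192)*(-311) + √484 = ((-14 + 18) + 192)*(-311) + 22 = (4 + 192)*(-311) + 22 = 196*(-311) + 22 = -60956 + 22 = -60934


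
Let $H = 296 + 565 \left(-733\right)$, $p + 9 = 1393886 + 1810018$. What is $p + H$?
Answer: $2790046$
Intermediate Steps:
$p = 3203895$ ($p = -9 + \left(1393886 + 1810018\right) = -9 + 3203904 = 3203895$)
$H = -413849$ ($H = 296 - 414145 = -413849$)
$p + H = 3203895 - 413849 = 2790046$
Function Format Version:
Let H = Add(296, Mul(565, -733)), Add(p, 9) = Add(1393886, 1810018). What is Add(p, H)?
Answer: 2790046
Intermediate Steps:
p = 3203895 (p = Add(-9, Add(1393886, 1810018)) = Add(-9, 3203904) = 3203895)
H = -413849 (H = Add(296, -414145) = -413849)
Add(p, H) = Add(3203895, -413849) = 2790046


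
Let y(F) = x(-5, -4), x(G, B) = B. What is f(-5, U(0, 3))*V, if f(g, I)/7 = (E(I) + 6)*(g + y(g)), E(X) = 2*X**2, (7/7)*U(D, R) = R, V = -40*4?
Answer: 241920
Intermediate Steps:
V = -160
U(D, R) = R
y(F) = -4
f(g, I) = 7*(-4 + g)*(6 + 2*I**2) (f(g, I) = 7*((2*I**2 + 6)*(g - 4)) = 7*((6 + 2*I**2)*(-4 + g)) = 7*((-4 + g)*(6 + 2*I**2)) = 7*(-4 + g)*(6 + 2*I**2))
f(-5, U(0, 3))*V = (-168 - 56*3**2 + 42*(-5) + 14*(-5)*3**2)*(-160) = (-168 - 56*9 - 210 + 14*(-5)*9)*(-160) = (-168 - 504 - 210 - 630)*(-160) = -1512*(-160) = 241920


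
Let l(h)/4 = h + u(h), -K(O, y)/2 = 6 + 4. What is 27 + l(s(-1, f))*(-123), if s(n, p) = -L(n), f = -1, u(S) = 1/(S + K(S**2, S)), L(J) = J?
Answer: -8343/19 ≈ -439.11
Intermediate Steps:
K(O, y) = -20 (K(O, y) = -2*(6 + 4) = -2*10 = -20)
u(S) = 1/(-20 + S) (u(S) = 1/(S - 20) = 1/(-20 + S))
s(n, p) = -n
l(h) = 4*h + 4/(-20 + h) (l(h) = 4*(h + 1/(-20 + h)) = 4*h + 4/(-20 + h))
27 + l(s(-1, f))*(-123) = 27 + (4*(1 + (-1*(-1))*(-20 - 1*(-1)))/(-20 - 1*(-1)))*(-123) = 27 + (4*(1 + 1*(-20 + 1))/(-20 + 1))*(-123) = 27 + (4*(1 + 1*(-19))/(-19))*(-123) = 27 + (4*(-1/19)*(1 - 19))*(-123) = 27 + (4*(-1/19)*(-18))*(-123) = 27 + (72/19)*(-123) = 27 - 8856/19 = -8343/19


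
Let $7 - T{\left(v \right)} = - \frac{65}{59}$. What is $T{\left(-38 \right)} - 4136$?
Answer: $- \frac{243546}{59} \approx -4127.9$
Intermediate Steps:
$T{\left(v \right)} = \frac{478}{59}$ ($T{\left(v \right)} = 7 - - \frac{65}{59} = 7 + \frac{65}{59} = \frac{478}{59}$)
$T{\left(-38 \right)} - 4136 = \frac{478}{59} - 4136 = - \frac{243546}{59}$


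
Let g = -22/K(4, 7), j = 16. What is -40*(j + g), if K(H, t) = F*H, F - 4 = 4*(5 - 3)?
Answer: -1865/3 ≈ -621.67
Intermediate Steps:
F = 12 (F = 4 + 4*(5 - 3) = 4 + 4*2 = 4 + 8 = 12)
K(H, t) = 12*H
g = -11/24 (g = -22/(12*4) = -22/48 = -22*1/48 = -11/24 ≈ -0.45833)
-40*(j + g) = -40*(16 - 11/24) = -40*373/24 = -1865/3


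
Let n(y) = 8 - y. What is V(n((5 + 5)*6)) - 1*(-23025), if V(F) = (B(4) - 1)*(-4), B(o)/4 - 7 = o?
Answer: 22853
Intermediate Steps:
B(o) = 28 + 4*o
V(F) = -172 (V(F) = ((28 + 4*4) - 1)*(-4) = ((28 + 16) - 1)*(-4) = (44 - 1)*(-4) = 43*(-4) = -172)
V(n((5 + 5)*6)) - 1*(-23025) = -172 - 1*(-23025) = -172 + 23025 = 22853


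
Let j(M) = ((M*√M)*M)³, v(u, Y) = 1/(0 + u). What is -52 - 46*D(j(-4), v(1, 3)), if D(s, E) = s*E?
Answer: -52 + 1507328*I ≈ -52.0 + 1.5073e+6*I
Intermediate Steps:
v(u, Y) = 1/u
j(M) = M^(15/2) (j(M) = (M^(3/2)*M)³ = (M^(5/2))³ = M^(15/2))
D(s, E) = E*s
-52 - 46*D(j(-4), v(1, 3)) = -52 - 46*(-4)^(15/2)/1 = -52 - 46*(-32768*I) = -52 - (-1507328)*I = -52 + 1507328*I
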